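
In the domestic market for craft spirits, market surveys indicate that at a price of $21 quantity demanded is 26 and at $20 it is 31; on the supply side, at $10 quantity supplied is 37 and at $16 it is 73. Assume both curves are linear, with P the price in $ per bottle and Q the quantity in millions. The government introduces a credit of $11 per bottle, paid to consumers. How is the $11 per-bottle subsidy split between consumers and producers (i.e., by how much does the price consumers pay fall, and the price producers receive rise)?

Demand slope: (31 − 26)/(20 − 21) = -5, so Qd = 131 − 5P.
Supply slope: (73 − 37)/(16 − 10) = 6, so Qs = 6P − 23.
Before the subsidy: set 131 − 5P = 6P − 23 → P* = $14, Q* = 61.
With a per-unit subsidy paid to consumers, each effectively pays P − 11, so demand becomes Qd = 131 − 5(P − 11).
New equilibrium: consumers pay $8, producers receive $19, Q = 91. (Wedge: Pb − Ps = −11.)
Gain to consumers: $6; to producers: $5. (They sum to $11.)

Consumers gain $6 per bottle; producers gain $5 per bottle.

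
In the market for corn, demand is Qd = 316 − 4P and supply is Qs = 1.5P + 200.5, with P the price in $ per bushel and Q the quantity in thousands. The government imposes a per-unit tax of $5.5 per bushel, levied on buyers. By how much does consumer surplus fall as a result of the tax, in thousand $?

Consumer surplus falls by $343.5 thousand.

Before the tax: set 316 − 4P = 1.5P + 200.5 → P* = $21, Q* = 232.
With the tax collected from buyers, demand (in seller-price terms) shifts: Qd = 316 − 4(P + 5.5).
New equilibrium: buyers pay $22.5, sellers receive $17, Q = 226. (Wedge: Pb − Ps = 5.5.)
ΔCS is the trapezoid between Q = 226 and Q = 232 of height $1.5: ½ · (232 + 226) · 1.5 = $343.5.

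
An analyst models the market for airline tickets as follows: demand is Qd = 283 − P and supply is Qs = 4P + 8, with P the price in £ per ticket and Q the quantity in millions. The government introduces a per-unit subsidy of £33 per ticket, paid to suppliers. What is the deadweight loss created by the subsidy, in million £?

Without the subsidy, 283 − P = 4P + 8 gives 5P = 275, so P* = £55 and Q* = 228.
With a per-unit subsidy paid to suppliers, each receives P + 33 per unit sold, so supply becomes Qs = 4(P + 33) + 8.
New equilibrium: buyers pay £28.6, suppliers receive £61.6, Q = 254.4. (Wedge: Pb − Ps = −33.)
Quantity rises by |ΔQ| = |228 − 254.4| = 26.4.
DWL = ½ · t · |ΔQ| = ½ · 33 · 26.4 = £435.6.

Deadweight loss = £435.6 million.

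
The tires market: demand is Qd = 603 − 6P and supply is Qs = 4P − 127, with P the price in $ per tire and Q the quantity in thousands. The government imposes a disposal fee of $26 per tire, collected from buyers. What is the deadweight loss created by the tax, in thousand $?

Before the tax: set 603 − 6P = 4P − 127 → P* = $73, Q* = 165.
With the tax collected from buyers, demand (in seller-price terms) shifts: Qd = 603 − 6(P + 26).
Solving gives Q = 102.6 with buyers paying $83.4 and producers receiving $57.4 (the $26 wedge).
Quantity falls by |ΔQ| = |165 − 102.6| = 62.4.
DWL = ½ · t · |ΔQ| = ½ · 26 · 62.4 = $811.2.

Deadweight loss = $811.2 thousand.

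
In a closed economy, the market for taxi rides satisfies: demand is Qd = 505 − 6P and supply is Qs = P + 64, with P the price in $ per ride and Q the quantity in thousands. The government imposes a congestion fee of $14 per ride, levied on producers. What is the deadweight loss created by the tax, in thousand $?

Without the tax, 505 − 6P = P + 64 gives 7P = 441, so P* = $63 and Q* = 127.
With the tax collected from producers, supply shifts: Qs = (P − 14) + 64.
Solving gives Q = 115 with buyers paying $65 and producers receiving $51 (the $14 wedge).
Quantity falls by |ΔQ| = |127 − 115| = 12.
DWL = ½ · t · |ΔQ| = ½ · 14 · 12 = $84.

Deadweight loss = $84 thousand.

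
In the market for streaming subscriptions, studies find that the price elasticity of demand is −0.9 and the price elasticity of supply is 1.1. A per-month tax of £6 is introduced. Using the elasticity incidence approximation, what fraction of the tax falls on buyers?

Buyers' share ≈ 0.55.

Incidence ratio: buyers' share ≈ εs / (εs + |εd|) = 1.1 / (1.1 + 0.9) = 0.55.
Supply is the more elastic side, so buyers bear the larger share.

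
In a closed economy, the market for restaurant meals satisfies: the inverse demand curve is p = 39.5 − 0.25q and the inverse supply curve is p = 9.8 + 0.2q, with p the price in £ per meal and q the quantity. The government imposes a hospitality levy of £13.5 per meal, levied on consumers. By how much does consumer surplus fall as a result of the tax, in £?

Rewrite in direct form: qd = 158 − 4p and qs = 5p − 49.
Without the tax, 158 − 4p = 5p − 49 gives 9p = 207, so p* = £23 and q* = 66.
With the tax collected from consumers, demand (in seller-price terms) shifts: qd = 158 − 4(p + 13.5).
New equilibrium: consumers pay £30.5, sellers receive £17, q = 36. (Wedge: pb − ps = 13.5.)
ΔCS is the trapezoid between Q = 36 and Q = 66 of height £7.5: ½ · (66 + 36) · 7.5 = £382.5.

Consumer surplus falls by £382.5.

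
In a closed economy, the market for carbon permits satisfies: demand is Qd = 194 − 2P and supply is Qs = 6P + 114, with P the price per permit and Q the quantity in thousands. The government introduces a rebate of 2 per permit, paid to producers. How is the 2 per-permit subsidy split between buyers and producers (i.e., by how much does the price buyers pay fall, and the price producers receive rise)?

Buyers gain 1.5 per permit; producers gain 0.5 per permit.

Before the subsidy: set 194 − 2P = 6P + 114 → P* = 10, Q* = 174.
With a per-unit subsidy paid to producers, each receives P + 2 per unit sold, so supply becomes Qs = 6(P + 2) + 114.
New equilibrium: buyers pay 8.5, producers receive 10.5, Q = 177. (Wedge: Pb − Ps = −2.)
Gain to buyers: 1.5; to producers: 0.5. (They sum to 2.)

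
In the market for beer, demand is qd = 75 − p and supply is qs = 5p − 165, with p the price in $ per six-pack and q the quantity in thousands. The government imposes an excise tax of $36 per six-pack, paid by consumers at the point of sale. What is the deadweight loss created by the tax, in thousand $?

Without the tax, 75 − p = 5p − 165 gives 6p = 240, so p* = $40 and q* = 35.
With the tax collected from consumers, demand (in seller-price terms) shifts: qd = 75 − (p + 36).
New equilibrium: consumers pay $70, suppliers receive $34, q = 5. (Wedge: pb − ps = 36.)
Quantity falls by |ΔQ| = |35 − 5| = 30.
DWL = ½ · t · |ΔQ| = ½ · 36 · 30 = $540.

Deadweight loss = $540 thousand.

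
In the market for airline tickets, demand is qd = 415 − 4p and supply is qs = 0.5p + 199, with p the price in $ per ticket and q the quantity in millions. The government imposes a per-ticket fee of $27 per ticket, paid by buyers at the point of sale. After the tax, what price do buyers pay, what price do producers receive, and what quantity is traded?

Before the tax: set 415 − 4p = 0.5p + 199 → p* = $48, q* = 223.
With the tax collected from buyers, demand (in seller-price terms) shifts: qd = 415 − 4(p + 27).
New equilibrium: buyers pay $51, producers receive $24, q = 211. (Wedge: pb − ps = 27.)
The less price-elastic side of the market bears the larger share of a per-unit tax.

Buyers pay $51; producers receive $24; quantity = 211.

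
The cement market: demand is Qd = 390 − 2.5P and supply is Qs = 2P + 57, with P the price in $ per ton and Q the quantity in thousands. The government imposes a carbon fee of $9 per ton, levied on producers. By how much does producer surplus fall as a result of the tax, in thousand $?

Producer surplus falls by $1000 thousand.

Before the tax: set 390 − 2.5P = 2P + 57 → P* = $74, Q* = 205.
With the tax collected from producers, supply shifts: Qs = 2(P − 9) + 57.
Solving gives Q = 195 with buyers paying $78 and producers receiving $69 (the $9 wedge).
ΔPS is the trapezoid between Q = 195 and Q = 205 of height $5: ½ · (205 + 195) · 5 = $1000.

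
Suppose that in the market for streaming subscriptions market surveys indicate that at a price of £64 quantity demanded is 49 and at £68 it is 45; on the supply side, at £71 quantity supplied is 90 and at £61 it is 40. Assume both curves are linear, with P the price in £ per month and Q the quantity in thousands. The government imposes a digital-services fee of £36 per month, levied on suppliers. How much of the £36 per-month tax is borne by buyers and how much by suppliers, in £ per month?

Demand slope: (45 − 49)/(68 − 64) = -1, so Qd = 113 − P.
Supply slope: (40 − 90)/(61 − 71) = 5, so Qs = 5P − 265.
Without the tax, 113 − P = 5P − 265 gives 6P = 378, so P* = £63 and Q* = 50.
With the tax collected from suppliers, supply shifts: Qs = 5(P − 36) − 265.
New equilibrium: buyers pay £93, suppliers receive £57, Q = 20. (Wedge: Pb − Ps = 36.)
Burden on buyers: £30; on suppliers: £6. (They sum to £36.)
The less price-elastic side of the market bears the larger share of a per-unit tax.

Buyers bear £30 per month; suppliers bear £6 per month.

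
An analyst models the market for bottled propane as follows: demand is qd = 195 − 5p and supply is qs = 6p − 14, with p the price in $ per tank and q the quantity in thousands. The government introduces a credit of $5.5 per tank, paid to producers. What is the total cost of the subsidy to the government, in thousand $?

Government outlay = $632.5 thousand.

Without the subsidy, 195 − 5p = 6p − 14 gives 11p = 209, so p* = $19 and q* = 100.
With a per-unit subsidy paid to producers, each receives p + 5.5 per unit sold, so supply becomes qs = 6(p + 5.5) − 14.
New equilibrium: buyers pay $16, producers receive $21.5, q = 115. (Wedge: pb − ps = −5.5.)
Outlay = t · Q = 5.5 · 115 = $632.5.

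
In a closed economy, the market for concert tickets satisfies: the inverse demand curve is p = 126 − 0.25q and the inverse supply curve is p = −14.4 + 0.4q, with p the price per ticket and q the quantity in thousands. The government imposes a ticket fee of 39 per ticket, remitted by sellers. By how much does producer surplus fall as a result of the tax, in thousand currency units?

Inverting to q(p) form: qd = 504 − 4p; qs = 2.5p + 36.
Before the tax: set 504 − 4p = 2.5p + 36 → p* = 72, q* = 216.
With the tax collected from sellers, supply shifts: qs = 2.5(p − 39) + 36.
Solving gives q = 156 with buyers paying 87 and sellers receiving 48 (the 39 wedge).
ΔPS is the trapezoid between Q = 156 and Q = 216 of height 24: ½ · (216 + 156) · 24 = 4464.

Producer surplus falls by 4464 thousand.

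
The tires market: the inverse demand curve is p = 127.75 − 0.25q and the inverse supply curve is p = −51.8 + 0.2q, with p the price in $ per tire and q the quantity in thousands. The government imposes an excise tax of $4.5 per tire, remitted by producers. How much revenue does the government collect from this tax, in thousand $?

Tax revenue = $1750.5 thousand.

Inverting to q(p) form: qd = 511 − 4p; qs = 5p + 259.
Without the tax, 511 − 4p = 5p + 259 gives 9p = 252, so p* = $28 and q* = 399.
With the tax collected from producers, supply shifts: qs = 5(p − 4.5) + 259.
New equilibrium: consumers pay $30.5, producers receive $26, q = 389. (Wedge: pb − ps = 4.5.)
Revenue = t · Q = 4.5 · 389 = $1750.5.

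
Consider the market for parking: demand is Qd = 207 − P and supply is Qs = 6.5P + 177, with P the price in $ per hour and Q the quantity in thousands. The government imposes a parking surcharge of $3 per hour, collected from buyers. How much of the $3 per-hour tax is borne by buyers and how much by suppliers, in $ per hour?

Before the tax: set 207 − P = 6.5P + 177 → P* = $4, Q* = 203.
With the tax collected from buyers, demand (in seller-price terms) shifts: Qd = 207 − (P + 3).
Solving gives Q = 200.4 with buyers paying $6.6 and suppliers receiving $3.6 (the $3 wedge).
Burden on buyers: $2.6; on suppliers: $0.4. (They sum to $3.)
The less price-elastic side of the market bears the larger share of a per-unit tax.

Buyers bear $2.6 per hour; suppliers bear $0.4 per hour.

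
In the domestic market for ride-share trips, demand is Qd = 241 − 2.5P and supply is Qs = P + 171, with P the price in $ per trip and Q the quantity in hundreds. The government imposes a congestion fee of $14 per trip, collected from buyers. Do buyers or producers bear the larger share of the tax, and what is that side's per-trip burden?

Producers bear the larger share: $10 per trip.

Before the tax: set 241 − 2.5P = P + 171 → P* = $20, Q* = 191.
With the tax collected from buyers, demand (in seller-price terms) shifts: Qd = 241 − 2.5(P + 14).
Solving gives Q = 181 with buyers paying $24 and producers receiving $10 (the $14 wedge).
Per-trip burden: buyers $4, producers $10.
Producers take the larger share because supply is less price-elastic here (demand slope 2.5 vs supply slope 1).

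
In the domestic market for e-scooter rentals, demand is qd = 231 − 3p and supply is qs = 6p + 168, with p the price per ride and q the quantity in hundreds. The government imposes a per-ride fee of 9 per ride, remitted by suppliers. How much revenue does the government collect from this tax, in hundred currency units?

Tax revenue = 1728 hundred.

Before the tax: set 231 − 3p = 6p + 168 → p* = 7, q* = 210.
With the tax collected from suppliers, supply shifts: qs = 6(p − 9) + 168.
New equilibrium: consumers pay 13, suppliers receive 4, q = 192. (Wedge: pb − ps = 9.)
Revenue = t · Q = 9 · 192 = 1728.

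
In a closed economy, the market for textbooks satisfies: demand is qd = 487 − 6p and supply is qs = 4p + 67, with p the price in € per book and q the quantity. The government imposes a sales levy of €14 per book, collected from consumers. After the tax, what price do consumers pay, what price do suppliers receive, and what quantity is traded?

Without the tax, 487 − 6p = 4p + 67 gives 10p = 420, so p* = €42 and q* = 235.
With the tax collected from consumers, demand (in seller-price terms) shifts: qd = 487 − 6(p + 14).
Solving gives q = 201.4 with consumers paying €47.6 and suppliers receiving €33.6 (the €14 wedge).
The less price-elastic side of the market bears the larger share of a per-unit tax.

Consumers pay €47.6; suppliers receive €33.6; quantity = 201.4.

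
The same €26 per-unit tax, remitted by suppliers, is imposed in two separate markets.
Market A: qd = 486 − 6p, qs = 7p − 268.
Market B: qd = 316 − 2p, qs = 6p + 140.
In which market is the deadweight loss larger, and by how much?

Market A, by €585.

Market A: pre-tax p* = €58, q* = 138; post-tax q = 54; deadweight loss = €1092.
Market B: pre-tax p* = €22, q* = 272; post-tax q = 233; deadweight loss = €507.
Difference: €1092 vs €507 → market A is larger by €585.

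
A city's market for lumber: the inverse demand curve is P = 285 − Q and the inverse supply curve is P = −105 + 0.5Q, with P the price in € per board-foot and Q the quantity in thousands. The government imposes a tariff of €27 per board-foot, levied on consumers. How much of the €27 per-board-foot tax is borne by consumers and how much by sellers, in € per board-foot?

Rewrite in direct form: Qd = 285 − P and Qs = 2P + 210.
Without the tax, 285 − P = 2P + 210 gives 3P = 75, so P* = €25 and Q* = 260.
With the tax collected from consumers, demand (in seller-price terms) shifts: Qd = 285 − (P + 27).
New equilibrium: consumers pay €43, sellers receive €16, Q = 242. (Wedge: Pb − Ps = 27.)
Burden on consumers: €18; on sellers: €9. (They sum to €27.)
The less price-elastic side of the market bears the larger share of a per-unit tax.

Consumers bear €18 per board-foot; sellers bear €9 per board-foot.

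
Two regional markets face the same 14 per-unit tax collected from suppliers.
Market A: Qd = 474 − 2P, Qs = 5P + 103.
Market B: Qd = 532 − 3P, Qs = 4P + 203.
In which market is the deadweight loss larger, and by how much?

Market A: pre-tax P* = 53, Q* = 368; post-tax Q = 348; deadweight loss = 140.
Market B: pre-tax P* = 47, Q* = 391; post-tax Q = 367; deadweight loss = 168.
Difference: 140 vs 168 → market B is larger by 28.

Market B, by 28.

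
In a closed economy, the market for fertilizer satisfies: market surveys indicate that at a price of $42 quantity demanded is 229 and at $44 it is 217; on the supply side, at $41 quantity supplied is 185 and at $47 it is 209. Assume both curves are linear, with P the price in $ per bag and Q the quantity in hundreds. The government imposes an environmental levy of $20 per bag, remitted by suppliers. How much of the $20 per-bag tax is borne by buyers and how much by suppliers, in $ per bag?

Buyers bear $8 per bag; suppliers bear $12 per bag.

Demand slope: (217 − 229)/(44 − 42) = -6, so Qd = 481 − 6P.
Supply slope: (209 − 185)/(47 − 41) = 4, so Qs = 4P + 21.
Before the tax: set 481 − 6P = 4P + 21 → P* = $46, Q* = 205.
With the tax collected from suppliers, supply shifts: Qs = 4(P − 20) + 21.
New equilibrium: buyers pay $54, suppliers receive $34, Q = 157. (Wedge: Pb − Ps = 20.)
Burden on buyers: $8; on suppliers: $12. (They sum to $20.)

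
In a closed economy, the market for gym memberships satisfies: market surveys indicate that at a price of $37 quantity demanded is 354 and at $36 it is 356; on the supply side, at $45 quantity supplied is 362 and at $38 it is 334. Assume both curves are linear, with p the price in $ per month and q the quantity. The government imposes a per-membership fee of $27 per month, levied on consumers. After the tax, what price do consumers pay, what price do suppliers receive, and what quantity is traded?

Demand slope: (356 − 354)/(36 − 37) = -2, so qd = 428 − 2p.
Supply slope: (334 − 362)/(38 − 45) = 4, so qs = 4p + 182.
Without the tax, 428 − 2p = 4p + 182 gives 6p = 246, so p* = $41 and q* = 346.
With the tax collected from consumers, demand (in seller-price terms) shifts: qd = 428 − 2(p + 27).
New equilibrium: consumers pay $59, suppliers receive $32, q = 310. (Wedge: pb − ps = 27.)

Consumers pay $59; suppliers receive $32; quantity = 310.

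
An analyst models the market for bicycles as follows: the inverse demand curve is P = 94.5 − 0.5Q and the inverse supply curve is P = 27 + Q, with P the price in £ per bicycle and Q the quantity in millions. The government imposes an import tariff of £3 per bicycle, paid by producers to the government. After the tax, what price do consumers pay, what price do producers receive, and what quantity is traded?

Consumers pay £73; producers receive £70; quantity = 43.

Rewrite in direct form: Qd = 189 − 2P and Qs = P − 27.
Before the tax: set 189 − 2P = P − 27 → P* = £72, Q* = 45.
With the tax collected from producers, supply shifts: Qs = (P − 3) − 27.
New equilibrium: consumers pay £73, producers receive £70, Q = 43. (Wedge: Pb − Ps = 3.)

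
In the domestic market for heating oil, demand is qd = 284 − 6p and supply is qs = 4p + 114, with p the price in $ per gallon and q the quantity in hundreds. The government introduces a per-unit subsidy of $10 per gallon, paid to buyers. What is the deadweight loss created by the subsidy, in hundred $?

Without the subsidy, 284 − 6p = 4p + 114 gives 10p = 170, so p* = $17 and q* = 182.
With a per-unit subsidy paid to buyers, each effectively pays p − 10, so demand becomes qd = 284 − 6(p − 10).
New equilibrium: buyers pay $13, suppliers receive $23, q = 206. (Wedge: pb − ps = −10.)
Quantity rises by |ΔQ| = |182 − 206| = 24.
DWL = ½ · t · |ΔQ| = ½ · 10 · 24 = $120.

Deadweight loss = $120 hundred.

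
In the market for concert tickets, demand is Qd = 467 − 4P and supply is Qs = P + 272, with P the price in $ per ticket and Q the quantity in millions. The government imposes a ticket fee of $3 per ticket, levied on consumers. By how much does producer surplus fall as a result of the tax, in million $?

Before the tax: set 467 − 4P = P + 272 → P* = $39, Q* = 311.
With the tax collected from consumers, demand (in seller-price terms) shifts: Qd = 467 − 4(P + 3).
Solving gives Q = 308.6 with consumers paying $39.6 and suppliers receiving $36.6 (the $3 wedge).
ΔPS is the trapezoid between Q = 308.6 and Q = 311 of height $2.4: ½ · (311 + 308.6) · 2.4 = $743.52.

Producer surplus falls by $743.52 million.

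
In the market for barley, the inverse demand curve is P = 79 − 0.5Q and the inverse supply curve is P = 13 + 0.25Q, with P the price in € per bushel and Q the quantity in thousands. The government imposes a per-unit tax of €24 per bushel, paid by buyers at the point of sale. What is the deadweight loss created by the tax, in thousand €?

Deadweight loss = €384 thousand.

Inverting to Q(P) form: Qd = 158 − 2P; Qs = 4P − 52.
Without the tax, 158 − 2P = 4P − 52 gives 6P = 210, so P* = €35 and Q* = 88.
With the tax collected from buyers, demand (in seller-price terms) shifts: Qd = 158 − 2(P + 24).
Solving gives Q = 56 with buyers paying €51 and sellers receiving €27 (the €24 wedge).
Quantity falls by |ΔQ| = |88 − 56| = 32.
DWL = ½ · t · |ΔQ| = ½ · 24 · 32 = €384.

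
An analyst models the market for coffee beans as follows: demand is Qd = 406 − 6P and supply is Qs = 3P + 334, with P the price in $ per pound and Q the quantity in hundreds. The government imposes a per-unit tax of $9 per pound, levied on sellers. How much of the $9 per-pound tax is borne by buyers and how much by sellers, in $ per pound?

Before the tax: set 406 − 6P = 3P + 334 → P* = $8, Q* = 358.
With the tax collected from sellers, supply shifts: Qs = 3(P − 9) + 334.
New equilibrium: buyers pay $11, sellers receive $2, Q = 340. (Wedge: Pb − Ps = 9.)
Burden on buyers: $3; on sellers: $6. (They sum to $9.)
The less price-elastic side of the market bears the larger share of a per-unit tax.

Buyers bear $3 per pound; sellers bear $6 per pound.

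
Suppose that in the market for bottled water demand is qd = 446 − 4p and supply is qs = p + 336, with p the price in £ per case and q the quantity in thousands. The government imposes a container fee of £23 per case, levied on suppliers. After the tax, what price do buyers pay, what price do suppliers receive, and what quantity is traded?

Buyers pay £26.6; suppliers receive £3.6; quantity = 339.6.

Without the tax, 446 − 4p = p + 336 gives 5p = 110, so p* = £22 and q* = 358.
With the tax collected from suppliers, supply shifts: qs = (p − 23) + 336.
New equilibrium: buyers pay £26.6, suppliers receive £3.6, q = 339.6. (Wedge: pb − ps = 23.)
The less price-elastic side of the market bears the larger share of a per-unit tax.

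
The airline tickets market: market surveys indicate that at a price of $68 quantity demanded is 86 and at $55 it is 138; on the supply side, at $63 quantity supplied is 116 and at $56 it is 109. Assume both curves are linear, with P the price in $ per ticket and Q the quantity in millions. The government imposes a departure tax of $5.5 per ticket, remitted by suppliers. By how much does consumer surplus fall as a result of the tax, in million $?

Demand slope: (138 − 86)/(55 − 68) = -4, so Qd = 358 − 4P.
Supply slope: (109 − 116)/(56 − 63) = 1, so Qs = P + 53.
Before the tax: set 358 − 4P = P + 53 → P* = $61, Q* = 114.
With the tax collected from suppliers, supply shifts: Qs = (P − 5.5) + 53.
New equilibrium: consumers pay $62.1, suppliers receive $56.6, Q = 109.6. (Wedge: Pb − Ps = 5.5.)
ΔCS is the trapezoid between Q = 109.6 and Q = 114 of height $1.1: ½ · (114 + 109.6) · 1.1 = $122.98.

Consumer surplus falls by $122.98 million.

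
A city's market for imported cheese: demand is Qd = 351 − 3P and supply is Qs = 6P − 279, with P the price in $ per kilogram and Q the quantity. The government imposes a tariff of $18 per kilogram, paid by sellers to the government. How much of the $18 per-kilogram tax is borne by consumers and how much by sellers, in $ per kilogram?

Without the tax, 351 − 3P = 6P − 279 gives 9P = 630, so P* = $70 and Q* = 141.
With the tax collected from sellers, supply shifts: Qs = 6(P − 18) − 279.
New equilibrium: consumers pay $82, sellers receive $64, Q = 105. (Wedge: Pb − Ps = 18.)
Burden on consumers: $12; on sellers: $6. (They sum to $18.)
The less price-elastic side of the market bears the larger share of a per-unit tax.

Consumers bear $12 per kilogram; sellers bear $6 per kilogram.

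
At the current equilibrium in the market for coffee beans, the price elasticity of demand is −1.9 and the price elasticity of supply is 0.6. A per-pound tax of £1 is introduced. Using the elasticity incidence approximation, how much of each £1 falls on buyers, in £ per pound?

Buyers bear ≈ £0.24 per pound.

Incidence ratio: buyers' share ≈ εs / (εs + |εd|) = 0.6 / (0.6 + 1.9) = 0.24.
So buyers bear ≈ 0.24 × £1 = £0.24; producers bear £0.76.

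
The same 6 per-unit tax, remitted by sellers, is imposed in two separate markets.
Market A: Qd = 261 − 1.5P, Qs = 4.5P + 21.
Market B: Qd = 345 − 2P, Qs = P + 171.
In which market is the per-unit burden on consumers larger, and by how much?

Market A, by 2.5.

Market A: pre-tax P* = 40, Q* = 201; post-tax Q = 194.25; per-unit burden on consumers = 4.5.
Market B: pre-tax P* = 58, Q* = 229; post-tax Q = 225; per-unit burden on consumers = 2.
Difference: 4.5 vs 2 → market A is larger by 2.5.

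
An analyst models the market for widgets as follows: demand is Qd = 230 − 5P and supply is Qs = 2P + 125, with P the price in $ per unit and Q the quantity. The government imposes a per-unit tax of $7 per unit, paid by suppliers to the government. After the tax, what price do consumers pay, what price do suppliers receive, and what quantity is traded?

Consumers pay $17; suppliers receive $10; quantity = 145.

Before the tax: set 230 − 5P = 2P + 125 → P* = $15, Q* = 155.
With the tax collected from suppliers, supply shifts: Qs = 2(P − 7) + 125.
New equilibrium: consumers pay $17, suppliers receive $10, Q = 145. (Wedge: Pb − Ps = 7.)
The less price-elastic side of the market bears the larger share of a per-unit tax.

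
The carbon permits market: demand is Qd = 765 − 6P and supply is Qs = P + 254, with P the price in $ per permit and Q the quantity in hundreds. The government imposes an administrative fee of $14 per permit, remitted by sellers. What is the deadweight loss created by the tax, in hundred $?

Before the tax: set 765 − 6P = P + 254 → P* = $73, Q* = 327.
With the tax collected from sellers, supply shifts: Qs = (P − 14) + 254.
New equilibrium: consumers pay $75, sellers receive $61, Q = 315. (Wedge: Pb − Ps = 14.)
Quantity falls by |ΔQ| = |327 − 315| = 12.
DWL = ½ · t · |ΔQ| = ½ · 14 · 12 = $84.

Deadweight loss = $84 hundred.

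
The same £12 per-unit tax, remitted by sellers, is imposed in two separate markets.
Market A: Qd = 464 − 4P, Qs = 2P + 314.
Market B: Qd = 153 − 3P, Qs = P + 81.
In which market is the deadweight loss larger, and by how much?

Market A: pre-tax P* = £25, Q* = 364; post-tax Q = 348; deadweight loss = £96.
Market B: pre-tax P* = £18, Q* = 99; post-tax Q = 90; deadweight loss = £54.
Difference: £96 vs £54 → market A is larger by £42.

Market A, by £42.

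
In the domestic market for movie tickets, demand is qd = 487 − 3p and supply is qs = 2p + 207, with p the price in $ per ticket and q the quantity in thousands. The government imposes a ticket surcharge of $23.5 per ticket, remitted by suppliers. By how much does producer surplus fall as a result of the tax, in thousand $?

Producer surplus falls by $4299.09 thousand.

Without the tax, 487 − 3p = 2p + 207 gives 5p = 280, so p* = $56 and q* = 319.
With the tax collected from suppliers, supply shifts: qs = 2(p − 23.5) + 207.
Solving gives q = 290.8 with consumers paying $65.4 and suppliers receiving $41.9 (the $23.5 wedge).
ΔPS is the trapezoid between Q = 290.8 and Q = 319 of height $14.1: ½ · (319 + 290.8) · 14.1 = $4299.09.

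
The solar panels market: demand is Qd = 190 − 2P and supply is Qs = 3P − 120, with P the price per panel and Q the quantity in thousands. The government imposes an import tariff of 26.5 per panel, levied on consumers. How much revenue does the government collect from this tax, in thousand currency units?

Tax revenue = 906.3 thousand.

Before the tax: set 190 − 2P = 3P − 120 → P* = 62, Q* = 66.
With the tax collected from consumers, demand (in seller-price terms) shifts: Qd = 190 − 2(P + 26.5).
Solving gives Q = 34.2 with consumers paying 77.9 and sellers receiving 51.4 (the 26.5 wedge).
Revenue = t · Q = 26.5 · 34.2 = 906.3.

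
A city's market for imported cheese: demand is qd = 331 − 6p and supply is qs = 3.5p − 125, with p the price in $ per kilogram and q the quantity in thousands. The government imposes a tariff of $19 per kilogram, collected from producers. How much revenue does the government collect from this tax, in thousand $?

Tax revenue = $19 thousand.

Without the tax, 331 − 6p = 3.5p − 125 gives 9.5p = 456, so p* = $48 and q* = 43.
With the tax collected from producers, supply shifts: qs = 3.5(p − 19) − 125.
Solving gives q = 1 with buyers paying $55 and producers receiving $36 (the $19 wedge).
Revenue = t · Q = 19 · 1 = $19.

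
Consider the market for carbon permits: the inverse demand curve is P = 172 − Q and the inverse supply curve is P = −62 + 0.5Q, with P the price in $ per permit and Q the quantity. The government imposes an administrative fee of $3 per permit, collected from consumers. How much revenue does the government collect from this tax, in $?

Rewrite in direct form: Qd = 172 − P and Qs = 2P + 124.
Before the tax: set 172 − P = 2P + 124 → P* = $16, Q* = 156.
With the tax collected from consumers, demand (in seller-price terms) shifts: Qd = 172 − (P + 3).
Solving gives Q = 154 with consumers paying $18 and producers receiving $15 (the $3 wedge).
Revenue = t · Q = 3 · 154 = $462.

Tax revenue = $462.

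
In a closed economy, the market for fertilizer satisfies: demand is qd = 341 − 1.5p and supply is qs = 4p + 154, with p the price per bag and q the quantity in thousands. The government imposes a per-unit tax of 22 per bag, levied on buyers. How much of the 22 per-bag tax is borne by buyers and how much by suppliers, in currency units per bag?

Buyers bear 16 per bag; suppliers bear 6 per bag.

Before the tax: set 341 − 1.5p = 4p + 154 → p* = 34, q* = 290.
With the tax collected from buyers, demand (in seller-price terms) shifts: qd = 341 − 1.5(p + 22).
Solving gives q = 266 with buyers paying 50 and suppliers receiving 28 (the 22 wedge).
Burden on buyers: 16; on suppliers: 6. (They sum to 22.)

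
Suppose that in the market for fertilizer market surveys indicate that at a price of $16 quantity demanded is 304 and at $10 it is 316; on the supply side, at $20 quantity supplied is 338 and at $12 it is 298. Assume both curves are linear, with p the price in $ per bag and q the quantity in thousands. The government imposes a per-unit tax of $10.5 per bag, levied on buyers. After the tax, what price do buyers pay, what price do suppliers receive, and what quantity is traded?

Buyers pay $21.5; suppliers receive $11; quantity = 293.

Demand slope: (316 − 304)/(10 − 16) = -2, so qd = 336 − 2p.
Supply slope: (298 − 338)/(12 − 20) = 5, so qs = 5p + 238.
Before the tax: set 336 − 2p = 5p + 238 → p* = $14, q* = 308.
With the tax collected from buyers, demand (in seller-price terms) shifts: qd = 336 − 2(p + 10.5).
New equilibrium: buyers pay $21.5, suppliers receive $11, q = 293. (Wedge: pb − ps = 10.5.)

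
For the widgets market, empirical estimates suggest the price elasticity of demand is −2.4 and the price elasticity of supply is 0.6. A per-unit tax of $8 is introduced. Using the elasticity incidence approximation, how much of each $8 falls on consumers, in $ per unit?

Consumers bear ≈ $1.6 per unit.

Incidence ratio: consumers' share ≈ εs / (εs + |εd|) = 0.6 / (0.6 + 2.4) = 0.2.
So consumers bear ≈ 0.2 × $8 = $1.6; sellers bear $6.4.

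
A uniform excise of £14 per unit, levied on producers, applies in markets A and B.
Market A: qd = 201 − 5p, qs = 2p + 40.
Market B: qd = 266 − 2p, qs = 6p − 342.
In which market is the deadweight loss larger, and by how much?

Market A: pre-tax p* = £23, q* = 86; post-tax q = 66; deadweight loss = £140.
Market B: pre-tax p* = £76, q* = 114; post-tax q = 93; deadweight loss = £147.
Difference: £140 vs £147 → market B is larger by £7.

Market B, by £7.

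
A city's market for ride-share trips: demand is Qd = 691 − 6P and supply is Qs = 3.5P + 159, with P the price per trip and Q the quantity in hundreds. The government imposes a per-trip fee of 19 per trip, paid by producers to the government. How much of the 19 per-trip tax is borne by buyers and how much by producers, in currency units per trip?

Buyers bear 7 per trip; producers bear 12 per trip.

Before the tax: set 691 − 6P = 3.5P + 159 → P* = 56, Q* = 355.
With the tax collected from producers, supply shifts: Qs = 3.5(P − 19) + 159.
New equilibrium: buyers pay 63, producers receive 44, Q = 313. (Wedge: Pb − Ps = 19.)
Burden on buyers: 7; on producers: 12. (They sum to 19.)
The less price-elastic side of the market bears the larger share of a per-unit tax.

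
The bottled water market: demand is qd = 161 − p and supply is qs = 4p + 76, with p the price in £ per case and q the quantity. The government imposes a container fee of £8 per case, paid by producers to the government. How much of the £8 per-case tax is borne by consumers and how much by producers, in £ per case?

Without the tax, 161 − p = 4p + 76 gives 5p = 85, so p* = £17 and q* = 144.
With the tax collected from producers, supply shifts: qs = 4(p − 8) + 76.
Solving gives q = 137.6 with consumers paying £23.4 and producers receiving £15.4 (the £8 wedge).
Burden on consumers: £6.4; on producers: £1.6. (They sum to £8.)
The less price-elastic side of the market bears the larger share of a per-unit tax.

Consumers bear £6.4 per case; producers bear £1.6 per case.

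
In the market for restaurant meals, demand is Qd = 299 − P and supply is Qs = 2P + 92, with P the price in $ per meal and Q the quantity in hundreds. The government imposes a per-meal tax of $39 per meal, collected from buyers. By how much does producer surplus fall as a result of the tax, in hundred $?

Producer surplus falls by $2821 hundred.

Before the tax: set 299 − P = 2P + 92 → P* = $69, Q* = 230.
With the tax collected from buyers, demand (in seller-price terms) shifts: Qd = 299 − (P + 39).
New equilibrium: buyers pay $95, sellers receive $56, Q = 204. (Wedge: Pb − Ps = 39.)
ΔPS is the trapezoid between Q = 204 and Q = 230 of height $13: ½ · (230 + 204) · 13 = $2821.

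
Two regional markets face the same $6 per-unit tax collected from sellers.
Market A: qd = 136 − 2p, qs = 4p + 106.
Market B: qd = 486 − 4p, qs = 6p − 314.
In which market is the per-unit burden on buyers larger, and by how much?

Market A, by $0.4.

Market A: pre-tax p* = $5, q* = 126; post-tax q = 118; per-unit burden on buyers = $4.
Market B: pre-tax p* = $80, q* = 166; post-tax q = 151.6; per-unit burden on buyers = $3.6.
Difference: $4 vs $3.6 → market A is larger by $0.4.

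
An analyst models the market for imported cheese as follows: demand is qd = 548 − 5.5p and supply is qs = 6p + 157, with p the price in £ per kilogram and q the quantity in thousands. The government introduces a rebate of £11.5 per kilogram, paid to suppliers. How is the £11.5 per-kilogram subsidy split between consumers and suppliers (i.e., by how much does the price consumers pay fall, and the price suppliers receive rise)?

Without the subsidy, 548 − 5.5p = 6p + 157 gives 11.5p = 391, so p* = £34 and q* = 361.
With a per-unit subsidy paid to suppliers, each receives p + 11.5 per unit sold, so supply becomes qs = 6(p + 11.5) + 157.
New equilibrium: consumers pay £28, suppliers receive £39.5, q = 394. (Wedge: pb − ps = −11.5.)
Gain to consumers: £6; to suppliers: £5.5. (They sum to £11.5.)

Consumers gain £6 per kilogram; suppliers gain £5.5 per kilogram.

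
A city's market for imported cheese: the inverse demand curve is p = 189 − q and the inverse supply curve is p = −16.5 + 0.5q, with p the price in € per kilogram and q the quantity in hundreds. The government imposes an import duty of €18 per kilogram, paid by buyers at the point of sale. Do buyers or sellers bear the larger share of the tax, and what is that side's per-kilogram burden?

Rewrite in direct form: qd = 189 − p and qs = 2p + 33.
Without the tax, 189 − p = 2p + 33 gives 3p = 156, so p* = €52 and q* = 137.
With the tax collected from buyers, demand (in seller-price terms) shifts: qd = 189 − (p + 18).
New equilibrium: buyers pay €64, sellers receive €46, q = 125. (Wedge: pb − ps = 18.)
Per-kilogram burden: buyers €12, sellers €6.
Buyers take the larger share because demand is less price-elastic here (demand slope 1 vs supply slope 2).

Buyers bear the larger share: €12 per kilogram.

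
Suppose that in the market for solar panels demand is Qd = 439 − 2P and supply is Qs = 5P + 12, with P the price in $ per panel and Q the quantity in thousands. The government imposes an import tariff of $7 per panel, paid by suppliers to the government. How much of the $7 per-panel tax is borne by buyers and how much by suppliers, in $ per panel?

Without the tax, 439 − 2P = 5P + 12 gives 7P = 427, so P* = $61 and Q* = 317.
With the tax collected from suppliers, supply shifts: Qs = 5(P − 7) + 12.
Solving gives Q = 307 with buyers paying $66 and suppliers receiving $59 (the $7 wedge).
Burden on buyers: $5; on suppliers: $2. (They sum to $7.)
The less price-elastic side of the market bears the larger share of a per-unit tax.

Buyers bear $5 per panel; suppliers bear $2 per panel.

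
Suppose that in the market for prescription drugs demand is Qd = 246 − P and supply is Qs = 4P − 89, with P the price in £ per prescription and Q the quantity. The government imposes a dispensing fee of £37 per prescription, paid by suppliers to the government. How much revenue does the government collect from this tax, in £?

Before the tax: set 246 − P = 4P − 89 → P* = £67, Q* = 179.
With the tax collected from suppliers, supply shifts: Qs = 4(P − 37) − 89.
New equilibrium: consumers pay £96.6, suppliers receive £59.6, Q = 149.4. (Wedge: Pb − Ps = 37.)
Revenue = t · Q = 37 · 149.4 = £5527.8.

Tax revenue = £5527.8.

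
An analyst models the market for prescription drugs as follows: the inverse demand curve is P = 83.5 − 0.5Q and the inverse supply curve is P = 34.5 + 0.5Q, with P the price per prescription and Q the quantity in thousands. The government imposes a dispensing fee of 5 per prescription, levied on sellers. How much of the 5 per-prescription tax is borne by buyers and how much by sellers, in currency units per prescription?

Buyers bear 2.5 per prescription; sellers bear 2.5 per prescription.

Rewrite in direct form: Qd = 167 − 2P and Qs = 2P − 69.
Before the tax: set 167 − 2P = 2P − 69 → P* = 59, Q* = 49.
With the tax collected from sellers, supply shifts: Qs = 2(P − 5) − 69.
New equilibrium: buyers pay 61.5, sellers receive 56.5, Q = 44. (Wedge: Pb − Ps = 5.)
Burden on buyers: 2.5; on sellers: 2.5. (They sum to 5.)
The less price-elastic side of the market bears the larger share of a per-unit tax.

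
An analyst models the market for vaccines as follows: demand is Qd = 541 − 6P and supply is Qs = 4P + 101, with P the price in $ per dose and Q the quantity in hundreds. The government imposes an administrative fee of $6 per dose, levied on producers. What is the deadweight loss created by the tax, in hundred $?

Deadweight loss = $43.2 hundred.

Without the tax, 541 − 6P = 4P + 101 gives 10P = 440, so P* = $44 and Q* = 277.
With the tax collected from producers, supply shifts: Qs = 4(P − 6) + 101.
New equilibrium: consumers pay $46.4, producers receive $40.4, Q = 262.6. (Wedge: Pb − Ps = 6.)
Quantity falls by |ΔQ| = |277 − 262.6| = 14.4.
DWL = ½ · t · |ΔQ| = ½ · 6 · 14.4 = $43.2.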